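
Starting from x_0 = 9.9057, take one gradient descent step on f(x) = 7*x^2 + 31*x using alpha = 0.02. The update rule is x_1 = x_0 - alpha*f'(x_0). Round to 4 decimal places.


We compute the gradient at x_0 and apply the update.
f'(x) = 14*x + 31
f'(9.9057) = 14*9.9057 + 31 = 169.6798
x_1 = 9.9057 - 0.02*169.6798 = 6.5121


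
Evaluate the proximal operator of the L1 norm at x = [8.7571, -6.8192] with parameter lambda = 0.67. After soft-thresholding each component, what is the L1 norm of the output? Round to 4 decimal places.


Soft-thresholding with lambda = 0.67:
prox(8.7571) = sign(8.7571)*max(|8.7571| - 0.67, 0) = 8.0871
prox(-6.8192) = sign(-6.8192)*max(|-6.8192| - 0.67, 0) = -6.1492
prox(x) = [8.0871, -6.1492]
||prox(x)||_1 = 8.0871 + 6.1492 = 14.2363


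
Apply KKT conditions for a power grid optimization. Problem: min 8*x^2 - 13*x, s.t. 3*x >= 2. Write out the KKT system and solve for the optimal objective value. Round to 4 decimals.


Step 1: Try lambda = 0 (constraint inactive).
Stationarity: 2*8*x - 13 = 0
x* = 13/(2*8) = 0.8125
Check constraint: 3*0.8125 = 2.4375 >= 2 -- satisfied.
Step 2: Compute optimal value.
f(x*) = 8*0.8125^2 - 13*0.8125 = -5.2813


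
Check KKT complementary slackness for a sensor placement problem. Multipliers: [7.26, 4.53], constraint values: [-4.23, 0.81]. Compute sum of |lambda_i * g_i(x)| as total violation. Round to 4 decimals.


KKT complementary slackness check:
lambda_1 * g_1 = 7.26 * -4.23 = -30.7098
lambda_2 * g_2 = 4.53 * 0.81 = 3.6693
Total violation = 30.7098 + 3.6693 = 34.3791


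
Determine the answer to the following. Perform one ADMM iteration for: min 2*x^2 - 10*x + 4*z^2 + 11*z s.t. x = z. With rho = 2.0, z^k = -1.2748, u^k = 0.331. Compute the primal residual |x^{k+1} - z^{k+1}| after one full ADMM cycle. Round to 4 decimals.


ADMM iteration with rho = 2.0, z^k = -1.2748, u^k = 0.331
Step 1: x-update.
Minimize 2*x^2 - 10*x + (2.0/2)*(x + 1.2748 + 0.331)^2
FOC: (2*2 + 2.0)*x = 10 + 2.0*(-1.2748 - 0.331)
x^{k+1} = 1.1314
Step 2: z-update.
Minimize 4*z^2 + 11*z + (2.0/2)*(1.1314 - z + 0.331)^2
FOC: (2*4 + 2.0)*z = -11 + 2.0*(1.1314 + 0.331)
z^{k+1} = -0.8075
Step 3: u-update.
u^{k+1} = 0.331 + 1.1314 + 0.8075 = 2.2699
Step 4: Primal residual = |1.1314 + 0.8075| = 1.9389


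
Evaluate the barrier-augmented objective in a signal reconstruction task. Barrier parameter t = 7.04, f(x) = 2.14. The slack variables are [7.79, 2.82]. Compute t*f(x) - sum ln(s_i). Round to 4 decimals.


Step 1: Compute log-barrier.
ln values: [2.0528, 1.0367]
phi = -(2.0528 + 1.0367) = -3.0896
Step 2: Compute augmented objective.
t*f(x) = 7.04*2.14 = 15.0656
Total = 15.0656 - 3.0896 = 11.976


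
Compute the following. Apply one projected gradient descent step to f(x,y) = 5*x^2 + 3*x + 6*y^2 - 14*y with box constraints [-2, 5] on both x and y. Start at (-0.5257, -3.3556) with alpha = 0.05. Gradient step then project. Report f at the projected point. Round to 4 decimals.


Step 1: Compute gradient at (-0.5257, -3.3556).
grad_x = 2*5*-0.5257 + 3 = -2.257
grad_y = 2*6*-3.3556 - 14 = -54.2672
Step 2: Gradient step.
x_raw = -0.5257 - 0.05*-2.257 = -0.4129
y_raw = -3.3556 - 0.05*-54.2672 = -0.6422
Step 3: Project onto [-2, 5].
x_proj = clip(-0.4129) = -0.4129
y_proj = clip(-0.6422) = -0.6422
Step 4: Evaluate f.
f(-0.4129, -0.6422) = 11.0799


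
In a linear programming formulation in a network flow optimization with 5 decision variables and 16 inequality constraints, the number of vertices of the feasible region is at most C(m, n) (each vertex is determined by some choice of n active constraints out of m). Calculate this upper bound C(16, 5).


Each vertex corresponds to some choice of n active constraints out of m, so the number of vertices is at most C(m, n) = m! / (n!(m-n)!).
m = 16, n = 5
Numerator: 16 * 15 * 14 * 13 * 12
Denominator: 5! = 120
C(16, 5) = 4368


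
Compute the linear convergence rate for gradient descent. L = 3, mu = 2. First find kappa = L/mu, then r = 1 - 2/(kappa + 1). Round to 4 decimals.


Step 1: Compute the condition number.
kappa = L/mu = 3/2 = 1.5
Step 2: Compute the convergence rate.
r = 1 - 2/(kappa + 1) = 1 - 2*mu/(L + mu) = (L - mu)/(L + mu) = 1/5 = 0.2


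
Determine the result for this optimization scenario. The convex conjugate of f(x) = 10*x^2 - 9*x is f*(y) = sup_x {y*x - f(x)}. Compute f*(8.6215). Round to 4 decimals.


f*(y) = sup_x {y*x - a*x^2 - b*x} = sup_x {(y-b)*x - a*x^2}
FOC: (y - b) - 2a*x = 0 => x* = (y - b)/(2a)
x* = (8.6215 + 9)/(2*10) = 0.8811
f*(8.6215) = (y-b)^2/(4a) = (8.6215 + 9)^2/(4*10)
= 310.5173/40 = 7.7629


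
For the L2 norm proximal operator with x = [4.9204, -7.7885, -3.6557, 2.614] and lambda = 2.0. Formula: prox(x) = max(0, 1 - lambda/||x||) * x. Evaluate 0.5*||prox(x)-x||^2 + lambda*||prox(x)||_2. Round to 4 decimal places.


Step 1: Compute ||x||.
||x|| = 10.2503
Step 2: Compute scaling factor.
scale = max(0, 1 - 2.0/10.2503) = 0.8049
Step 3: prox(x) = [3.9603, -6.2688, -2.9424, 2.104]
||prox(x)|| = 8.2503
Step 4: Proximal objective.
0.5*||prox-x||^2 = 2.0
lambda*||prox|| = 16.5006
Total = 18.5006


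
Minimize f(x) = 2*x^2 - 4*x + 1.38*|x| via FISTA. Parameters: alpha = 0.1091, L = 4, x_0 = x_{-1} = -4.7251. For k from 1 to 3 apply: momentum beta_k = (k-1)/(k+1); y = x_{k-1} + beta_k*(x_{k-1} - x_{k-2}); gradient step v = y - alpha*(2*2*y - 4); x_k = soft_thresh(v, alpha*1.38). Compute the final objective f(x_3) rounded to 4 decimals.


FISTA on f(x) = 2*x^2 - 4*x + 1.38*|x|
L = 4, alpha = 0.1091
Iteration 1: beta = 0.0, y = -4.7251 + 0.0*(-4.7251 + 4.7251) = -4.7251
  grad(y) = -22.9004, v = y - alpha*grad = -2.2267
  prox(v) = soft_thresh(-2.2267, 0.1506) = -2.0761
Iteration 2: beta = 0.3333, y = -2.0761 + 0.3333*(-2.0761 + 4.7251) = -1.1931
  grad(y) = -8.7724, v = y - alpha*grad = -0.236
  prox(v) = soft_thresh(-0.236, 0.1506) = -0.0855
Iteration 3: beta = 0.5, y = -0.0855 + 0.5*(-0.0855 + 2.0761) = 0.9098
  grad(y) = -0.3607, v = y - alpha*grad = 0.9492
  prox(v) = soft_thresh(0.9492, 0.1506) = 0.7986
f(x_3) = 2*0.7986^2 - 4*0.7986 + 1.38*|0.7986| = -0.8168


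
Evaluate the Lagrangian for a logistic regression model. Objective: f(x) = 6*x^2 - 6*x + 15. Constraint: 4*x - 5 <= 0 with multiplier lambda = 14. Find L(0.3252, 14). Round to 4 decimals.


Step 1: Evaluate f(x).
f(0.3252) = 6*0.3252^2 - 6*0.3252 + 15 = 13.6833
Step 2: Evaluate g(x).
g(0.3252) = 4*0.3252 - 5 = -3.6992
Step 3: Compute Lagrangian.
L = 13.6833 + 14*-3.6992 = -38.1055


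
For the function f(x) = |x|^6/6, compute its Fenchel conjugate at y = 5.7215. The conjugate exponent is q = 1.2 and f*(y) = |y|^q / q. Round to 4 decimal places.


The conjugate exponent q satisfies 1/p + 1/q = 1.
p = 6, so q = 6/(6 - 1) = 1.2
|y|^q = 5.7215^1.2 = 8.1098
f*(5.7215) = 8.1098 / 1.2 = 6.7582


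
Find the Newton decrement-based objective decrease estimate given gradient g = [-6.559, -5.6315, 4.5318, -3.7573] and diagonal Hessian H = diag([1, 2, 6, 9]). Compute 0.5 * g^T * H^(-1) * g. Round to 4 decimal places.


Step 1: H is diagonal, so H^(-1) * g = [-6.559, -2.8158, 0.7553, -0.4175].
Step 2: g^T H^(-1) g = sum_i g_i^2 / H_ii
  = (-6.559)^2/1 + (-5.6315)^2/2 + (4.5318)^2/6 + (-3.7573)^2/9
  = 43.0205 + 15.8569 + 3.4229 + 1.5686 = 63.8688
Step 3: Objective decrease = 0.5 * g^T H^(-1) g = 31.9344


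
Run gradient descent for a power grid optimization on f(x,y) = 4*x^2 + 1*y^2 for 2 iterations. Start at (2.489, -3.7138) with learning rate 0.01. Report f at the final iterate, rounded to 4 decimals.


Gradient descent on f(x,y) = 4*x^2 + 1*y^2.
Starting point: (2.489, -3.7138), alpha = 0.01
Step 1: grad_x = 2*4*2.489 = 19.912, grad_y = 2*1*-3.7138 = -7.4276
  x_1 = 2.489 - 0.01*19.912 = 2.2899
  y_1 = -3.7138 - 0.01*-7.4276 = -3.6395
Step 2: grad_x = 2*4*2.2899 = 18.319, grad_y = 2*1*-3.6395 = -7.279
  x_2 = 2.2899 - 0.01*18.319 = 2.1067
  y_2 = -3.6395 - 0.01*-7.279 = -3.5667
f(2.1067, -3.5667) = 4*2.1067^2 + 1*(-3.5667)^2 = 30.4742


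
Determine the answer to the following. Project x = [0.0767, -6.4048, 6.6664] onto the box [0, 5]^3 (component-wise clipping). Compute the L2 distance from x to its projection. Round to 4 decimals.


Project each component onto [0, 5].
clip(0.0767) = 0.0767, clip(-6.4048) = 0.0, clip(6.6664) = 5.0
Projection = [0.0767, 0.0, 5.0]
Squared diffs: [0.0, 41.0215, 2.7769]
Distance = sqrt(43.7984) = 6.618


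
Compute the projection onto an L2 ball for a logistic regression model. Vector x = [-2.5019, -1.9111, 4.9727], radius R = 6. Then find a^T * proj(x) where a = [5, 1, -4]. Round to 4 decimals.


Step 1: Compute ||x|| (intermediates to 6 decimals).
||x|| = sqrt((-2.5019)^2 + (-1.9111)^2 + 4.9727^2) = 5.885538
Step 2: Project.
Since ||x|| <= R, proj = x (no scaling needed).
proj(x) = [-2.5019, -1.9111, 4.9727]
Step 3: Dot product.
a^T * proj(x) = 5*(-2.5019) + 1*(-1.9111) - 4*4.9727 = -34.3114


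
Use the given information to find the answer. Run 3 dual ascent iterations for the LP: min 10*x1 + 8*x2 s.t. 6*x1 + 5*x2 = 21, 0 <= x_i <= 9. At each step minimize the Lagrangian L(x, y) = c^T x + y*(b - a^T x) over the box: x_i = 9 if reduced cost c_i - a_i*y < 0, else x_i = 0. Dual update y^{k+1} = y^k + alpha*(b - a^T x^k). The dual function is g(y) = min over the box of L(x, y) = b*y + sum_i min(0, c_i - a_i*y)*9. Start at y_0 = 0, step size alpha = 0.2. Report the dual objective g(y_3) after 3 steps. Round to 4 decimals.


Dual ascent for LP: min 10*x1 + 8*x2, 6*x1 + 5*x2 = 21, 0 <= x_i <= 9
Step 1: y^k = 0.0, reduced costs: (10.0, 8.0)
  x^k = (0.0, 0.0), subgradient = b - a^T x = 21.0
  y^{k+1} = 0.0 + 0.2*21.0 = 4.2
Step 2: y^k = 4.2, reduced costs: (-15.2, -13.0)
  x^k = (9.0, 9.0), subgradient = b - a^T x = -78.0
  y^{k+1} = 4.2 + 0.2*-78.0 = -11.4
Step 3: y^k = -11.4, reduced costs: (78.4, 65.0)
  x^k = (0.0, 0.0), subgradient = b - a^T x = 21.0
  y^{k+1} = -11.4 + 0.2*21.0 = -7.2
Dual objective at y_3 = -7.2: reduced costs (53.2, 44.0), box minimizer x = (0.0, 0.0)
g(y_3) = b*y + (c1 - a1*y)*x1 + (c2 - a2*y)*x2 = 21*(-7.2) + 53.2*0.0 + 44.0*0.0 = -151.2 + 0.0 + 0.0 = -151.2


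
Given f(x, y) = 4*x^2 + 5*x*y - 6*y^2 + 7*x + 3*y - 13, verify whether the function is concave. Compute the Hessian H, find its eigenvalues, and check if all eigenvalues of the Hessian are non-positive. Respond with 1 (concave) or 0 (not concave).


The Hessian of f(x,y) = 4*x^2 + 5*x*y - 6*y^2 + 7*x + 3*y - 13 is:
H = [[8, 5], [5, -12]]
Trace = 8 - 12 = -4
Determinant = 8*-12 - (5)^2 = -121
Discriminant = (-4)^2 - 4*-121 = 500.0
Eigenvalues: lambda_1 = -13.1803, lambda_2 = 9.1803
The function is not concave.

0


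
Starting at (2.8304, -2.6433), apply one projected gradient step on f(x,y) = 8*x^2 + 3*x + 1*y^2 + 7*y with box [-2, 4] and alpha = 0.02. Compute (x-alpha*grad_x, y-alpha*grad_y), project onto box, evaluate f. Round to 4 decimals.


Step 1: Compute gradient at (2.8304, -2.6433).
grad_x = 2*8*2.8304 + 3 = 48.2864
grad_y = 2*1*-2.6433 + 7 = 1.7134
Step 2: Gradient step.
x_raw = 2.8304 - 0.02*48.2864 = 1.8647
y_raw = -2.6433 - 0.02*1.7134 = -2.6776
Step 3: Project onto [-2, 4].
x_proj = clip(1.8647) = 1.8647
y_proj = clip(-2.6776) = -2.0
Step 4: Evaluate f.
f(1.8647, -2.0) = 23.41


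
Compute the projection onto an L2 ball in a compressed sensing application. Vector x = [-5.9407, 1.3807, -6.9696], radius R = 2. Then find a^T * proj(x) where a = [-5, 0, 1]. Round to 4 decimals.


Step 1: Compute ||x|| (intermediates to 6 decimals).
||x|| = sqrt((-5.9407)^2 + 1.3807^2 + (-6.9696)^2) = 9.261402
Step 2: Project.
Since ||x|| > R, scale = R/||x|| = 2/9.261402 = 0.21595, proj(x) = scale * x
proj(x) = [-1.282894, 0.298162, -1.505085]
Step 3: Dot product.
a^T * proj(x) = -5*(-1.282894) + 0*0.298162 + 1*(-1.505085) = 4.9094


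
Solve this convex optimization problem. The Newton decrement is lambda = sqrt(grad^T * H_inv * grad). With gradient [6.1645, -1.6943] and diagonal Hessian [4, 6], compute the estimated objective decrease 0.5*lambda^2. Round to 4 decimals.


Step 1: H is diagonal, so H^(-1) * g = [1.5411, -0.2824].
Step 2: g^T H^(-1) g = sum_i g_i^2 / H_ii
  = (6.1645)^2/4 + (-1.6943)^2/6
  = 9.5003 + 0.4784 = 9.9787
Step 3: Objective decrease = 0.5 * g^T H^(-1) g = 4.9894


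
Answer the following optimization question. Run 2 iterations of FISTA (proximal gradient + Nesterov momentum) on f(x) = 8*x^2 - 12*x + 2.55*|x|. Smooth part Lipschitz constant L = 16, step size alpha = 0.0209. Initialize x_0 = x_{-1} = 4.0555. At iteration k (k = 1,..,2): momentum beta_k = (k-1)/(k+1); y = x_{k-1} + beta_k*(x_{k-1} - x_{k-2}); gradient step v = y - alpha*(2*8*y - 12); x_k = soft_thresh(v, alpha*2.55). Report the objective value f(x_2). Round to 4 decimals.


FISTA on f(x) = 8*x^2 - 12*x + 2.55*|x|
L = 16, alpha = 0.0209
Iteration 1: beta = 0.0, y = 4.0555 + 0.0*(4.0555 - 4.0555) = 4.0555
  grad(y) = 52.888, v = y - alpha*grad = 2.9501
  prox(v) = soft_thresh(2.9501, 0.0533) = 2.8968
Iteration 2: beta = 0.3333, y = 2.8968 + 0.3333*(2.8968 - 4.0555) = 2.5106
  grad(y) = 28.17, v = y - alpha*grad = 1.9219
  prox(v) = soft_thresh(1.9219, 0.0533) = 1.8686
f(x_2) = 8*1.8686^2 - 12*1.8686 + 2.55*|1.8686| = 10.2746


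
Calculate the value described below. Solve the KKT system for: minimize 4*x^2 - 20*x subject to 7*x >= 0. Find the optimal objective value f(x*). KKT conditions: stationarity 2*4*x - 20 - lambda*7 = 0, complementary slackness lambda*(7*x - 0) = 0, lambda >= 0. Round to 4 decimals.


Step 1: Try lambda = 0 (constraint inactive).
Stationarity: 2*4*x - 20 = 0
x* = 20/(2*4) = 2.5
Check constraint: 7*2.5 = 17.5 >= 0 -- satisfied.
Step 2: Compute optimal value.
f(x*) = 4*2.5^2 - 20*2.5 = -25.0


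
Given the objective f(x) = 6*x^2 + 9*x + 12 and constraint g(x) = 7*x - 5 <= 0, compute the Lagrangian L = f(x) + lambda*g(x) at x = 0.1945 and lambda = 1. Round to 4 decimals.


Step 1: Evaluate f(x).
f(0.1945) = 6*0.1945^2 + 9*0.1945 + 12 = 13.9775
Step 2: Evaluate g(x).
g(0.1945) = 7*0.1945 - 5 = -3.6385
Step 3: Compute Lagrangian.
L = 13.9775 + 1*-3.6385 = 10.339


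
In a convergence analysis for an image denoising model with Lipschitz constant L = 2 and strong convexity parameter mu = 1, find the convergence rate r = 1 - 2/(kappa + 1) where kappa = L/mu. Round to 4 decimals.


Step 1: Compute the condition number.
kappa = L/mu = 2/1 = 2.0
Step 2: Compute the convergence rate.
r = 1 - 2/(kappa + 1) = 1 - 2*mu/(L + mu) = (L - mu)/(L + mu) = 1/3 = 0.3333


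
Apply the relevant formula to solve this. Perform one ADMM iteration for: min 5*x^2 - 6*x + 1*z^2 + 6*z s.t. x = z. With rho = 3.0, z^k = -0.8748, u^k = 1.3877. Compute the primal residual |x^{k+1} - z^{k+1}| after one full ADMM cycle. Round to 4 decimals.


ADMM iteration with rho = 3.0, z^k = -0.8748, u^k = 1.3877
Step 1: x-update.
Minimize 5*x^2 - 6*x + (3.0/2)*(x + 0.8748 + 1.3877)^2
FOC: (2*5 + 3.0)*x = 6 + 3.0*(-0.8748 - 1.3877)
x^{k+1} = -0.0606
Step 2: z-update.
Minimize 1*z^2 + 6*z + (3.0/2)*(-0.0606 - z + 1.3877)^2
FOC: (2*1 + 3.0)*z = -6 + 3.0*(-0.0606 + 1.3877)
z^{k+1} = -0.4037
Step 3: u-update.
u^{k+1} = 1.3877 - 0.0606 + 0.4037 = 1.7308
Step 4: Primal residual = |-0.0606 + 0.4037| = 0.3431


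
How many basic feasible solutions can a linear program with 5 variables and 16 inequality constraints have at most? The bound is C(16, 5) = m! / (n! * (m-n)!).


Each vertex corresponds to some choice of n active constraints out of m, so the number of vertices is at most C(m, n) = m! / (n!(m-n)!).
m = 16, n = 5
Numerator: 16 * 15 * 14 * 13 * 12
Denominator: 5! = 120
C(16, 5) = 4368


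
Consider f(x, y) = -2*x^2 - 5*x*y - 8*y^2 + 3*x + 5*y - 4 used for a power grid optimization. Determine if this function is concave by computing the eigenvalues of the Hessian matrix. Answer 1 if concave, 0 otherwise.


The Hessian of f(x,y) = -2*x^2 - 5*x*y - 8*y^2 + 3*x + 5*y - 4 is:
H = [[-4, -5], [-5, -16]]
Trace = -4 - 16 = -20
Determinant = -4*-16 - (-5)^2 = 39
Discriminant = (-20)^2 - 4*39 = 244.0
Eigenvalues: lambda_1 = -17.8102, lambda_2 = -2.1898
The function is concave.

1


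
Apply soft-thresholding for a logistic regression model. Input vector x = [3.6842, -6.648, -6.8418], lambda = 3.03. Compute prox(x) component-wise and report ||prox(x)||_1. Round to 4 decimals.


Soft-thresholding with lambda = 3.03:
prox(3.6842) = sign(3.6842)*max(|3.6842| - 3.03, 0) = 0.6542
prox(-6.648) = sign(-6.648)*max(|-6.648| - 3.03, 0) = -3.618
prox(-6.8418) = sign(-6.8418)*max(|-6.8418| - 3.03, 0) = -3.8118
prox(x) = [0.6542, -3.618, -3.8118]
||prox(x)||_1 = 0.6542 + 3.618 + 3.8118 = 8.084


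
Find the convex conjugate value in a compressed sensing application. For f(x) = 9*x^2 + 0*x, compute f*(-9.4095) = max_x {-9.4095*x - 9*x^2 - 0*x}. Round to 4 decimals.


f*(y) = sup_x {y*x - a*x^2 - b*x} = sup_x {(y-b)*x - a*x^2}
FOC: (y - b) - 2a*x = 0 => x* = (y - b)/(2a)
x* = (-9.4095 - 0)/(2*9) = -0.5228
f*(-9.4095) = (y-b)^2/(4a) = (-9.4095 - 0)^2/(4*9)
= 88.5387/36 = 2.4594


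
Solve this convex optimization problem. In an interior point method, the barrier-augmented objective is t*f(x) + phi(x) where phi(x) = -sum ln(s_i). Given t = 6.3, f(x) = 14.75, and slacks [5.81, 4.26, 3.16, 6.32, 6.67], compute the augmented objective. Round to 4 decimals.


Step 1: Compute log-barrier.
ln values: [1.7596, 1.4493, 1.1506, 1.8437, 1.8976]
phi = -(1.7596 + 1.4493 + 1.1506 + 1.8437 + 1.8976) = -8.1008
Step 2: Compute augmented objective.
t*f(x) = 6.3*14.75 = 92.925
Total = 92.925 - 8.1008 = 84.8242


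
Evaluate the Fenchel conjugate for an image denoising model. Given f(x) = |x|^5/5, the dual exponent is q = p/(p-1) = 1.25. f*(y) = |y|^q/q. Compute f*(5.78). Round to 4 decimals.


The conjugate exponent q satisfies 1/p + 1/q = 1.
p = 5, so q = 5/(5 - 1) = 1.25
|y|^q = 5.78^1.25 = 8.9621
f*(5.78) = 8.9621 / 1.25 = 7.1697


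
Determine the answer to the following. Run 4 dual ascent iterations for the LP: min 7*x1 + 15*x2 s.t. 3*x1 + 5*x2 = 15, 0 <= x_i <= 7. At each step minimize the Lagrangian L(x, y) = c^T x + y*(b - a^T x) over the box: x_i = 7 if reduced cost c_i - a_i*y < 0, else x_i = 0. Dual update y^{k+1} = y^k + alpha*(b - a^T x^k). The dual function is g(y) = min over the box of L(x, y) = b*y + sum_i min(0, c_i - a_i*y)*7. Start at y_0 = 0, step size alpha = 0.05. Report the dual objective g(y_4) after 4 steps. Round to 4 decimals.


Dual ascent for LP: min 7*x1 + 15*x2, 3*x1 + 5*x2 = 15, 0 <= x_i <= 7
Step 1: y^k = 0.0, reduced costs: (7.0, 15.0)
  x^k = (0.0, 0.0), subgradient = b - a^T x = 15.0
  y^{k+1} = 0.0 + 0.05*15.0 = 0.75
Step 2: y^k = 0.75, reduced costs: (4.75, 11.25)
  x^k = (0.0, 0.0), subgradient = b - a^T x = 15.0
  y^{k+1} = 0.75 + 0.05*15.0 = 1.5
Step 3: y^k = 1.5, reduced costs: (2.5, 7.5)
  x^k = (0.0, 0.0), subgradient = b - a^T x = 15.0
  y^{k+1} = 1.5 + 0.05*15.0 = 2.25
Step 4: y^k = 2.25, reduced costs: (0.25, 3.75)
  x^k = (0.0, 0.0), subgradient = b - a^T x = 15.0
  y^{k+1} = 2.25 + 0.05*15.0 = 3.0
Dual objective at y_4 = 3.0: reduced costs (-2.0, 0.0), box minimizer x = (7.0, 0.0)
g(y_4) = b*y + (c1 - a1*y)*x1 + (c2 - a2*y)*x2 = 15*3.0 + (-2.0)*7.0 + 0.0*0.0 = 45.0 - 14.0 + 0.0 = 31.0


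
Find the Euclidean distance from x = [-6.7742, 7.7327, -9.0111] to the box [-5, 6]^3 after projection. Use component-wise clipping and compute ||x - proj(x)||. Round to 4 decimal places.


Project each component onto [-5, 6].
clip(-6.7742) = -5.0, clip(7.7327) = 6.0, clip(-9.0111) = -5.0
Projection = [-5.0, 6.0, -5.0]
Squared diffs: [3.1478, 3.0022, 16.0889]
Distance = sqrt(22.2389) = 4.7158


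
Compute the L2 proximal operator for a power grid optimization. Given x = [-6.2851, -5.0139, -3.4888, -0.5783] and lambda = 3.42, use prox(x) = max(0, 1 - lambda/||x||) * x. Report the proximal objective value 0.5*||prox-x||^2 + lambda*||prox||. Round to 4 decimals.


Step 1: Compute ||x||.
||x|| = 8.7834
Step 2: Compute scaling factor.
scale = max(0, 1 - 3.42/8.7834) = 0.6106
Step 3: prox(x) = [-3.8379, -3.0616, -2.1304, -0.3531]
||prox(x)|| = 5.3634
Step 4: Proximal objective.
0.5*||prox-x||^2 = 5.8482
lambda*||prox|| = 18.3428
Total = 24.191


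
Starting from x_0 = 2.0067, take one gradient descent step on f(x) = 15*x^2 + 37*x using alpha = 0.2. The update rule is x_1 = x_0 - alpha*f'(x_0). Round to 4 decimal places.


We compute the gradient at x_0 and apply the update.
f'(x) = 30*x + 37
f'(2.0067) = 30*2.0067 + 37 = 97.201
x_1 = 2.0067 - 0.2*97.201 = -17.4335


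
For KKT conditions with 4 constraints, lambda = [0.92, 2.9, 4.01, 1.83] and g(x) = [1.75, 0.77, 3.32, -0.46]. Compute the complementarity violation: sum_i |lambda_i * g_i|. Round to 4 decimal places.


KKT complementary slackness check:
lambda_1 * g_1 = 0.92 * 1.75 = 1.61
lambda_2 * g_2 = 2.9 * 0.77 = 2.233
lambda_3 * g_3 = 4.01 * 3.32 = 13.3132
lambda_4 * g_4 = 1.83 * -0.46 = -0.8418
Total violation = 1.61 + 2.233 + 13.3132 + 0.8418 = 17.998


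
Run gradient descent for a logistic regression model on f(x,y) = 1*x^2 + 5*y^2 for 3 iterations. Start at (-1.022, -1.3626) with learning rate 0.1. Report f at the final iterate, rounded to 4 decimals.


Gradient descent on f(x,y) = 1*x^2 + 5*y^2.
Starting point: (-1.022, -1.3626), alpha = 0.1
Step 1: grad_x = 2*1*-1.022 = -2.044, grad_y = 2*5*-1.3626 = -13.626
  x_1 = -1.022 - 0.1*-2.044 = -0.8176
  y_1 = -1.3626 - 0.1*-13.626 = 0.0
Step 2: grad_x = 2*1*-0.8176 = -1.6352, grad_y = 2*5*0.0 = 0.0
  x_2 = -0.8176 - 0.1*-1.6352 = -0.6541
  y_2 = 0.0 - 0.1*0.0 = 0.0
Step 3: grad_x = 2*1*-0.6541 = -1.3082, grad_y = 2*5*0.0 = 0.0
  x_3 = -0.6541 - 0.1*-1.3082 = -0.5233
  y_3 = 0.0 - 0.1*0.0 = 0.0
f(-0.5233, 0.0) = 1*(-0.5233)^2 + 5*0.0^2 = 0.2738


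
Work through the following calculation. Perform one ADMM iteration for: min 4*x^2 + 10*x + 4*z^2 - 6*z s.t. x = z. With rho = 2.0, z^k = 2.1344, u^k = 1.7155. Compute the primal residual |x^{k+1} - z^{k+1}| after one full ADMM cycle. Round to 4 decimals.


ADMM iteration with rho = 2.0, z^k = 2.1344, u^k = 1.7155
Step 1: x-update.
Minimize 4*x^2 + 10*x + (2.0/2)*(x - 2.1344 + 1.7155)^2
FOC: (2*4 + 2.0)*x = -10 + 2.0*(2.1344 - 1.7155)
x^{k+1} = -0.9162
Step 2: z-update.
Minimize 4*z^2 - 6*z + (2.0/2)*(-0.9162 - z + 1.7155)^2
FOC: (2*4 + 2.0)*z = 6 + 2.0*(-0.9162 + 1.7155)
z^{k+1} = 0.7599
Step 3: u-update.
u^{k+1} = 1.7155 - 0.9162 - 0.7599 = 0.0394
Step 4: Primal residual = |-0.9162 - 0.7599| = 1.6761


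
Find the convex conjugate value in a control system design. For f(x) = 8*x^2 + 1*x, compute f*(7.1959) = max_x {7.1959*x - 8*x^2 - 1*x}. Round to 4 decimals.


f*(y) = sup_x {y*x - a*x^2 - b*x} = sup_x {(y-b)*x - a*x^2}
FOC: (y - b) - 2a*x = 0 => x* = (y - b)/(2a)
x* = (7.1959 - 1)/(2*8) = 0.3872
f*(7.1959) = (y-b)^2/(4a) = (7.1959 - 1)^2/(4*8)
= 38.3892/32 = 1.1997


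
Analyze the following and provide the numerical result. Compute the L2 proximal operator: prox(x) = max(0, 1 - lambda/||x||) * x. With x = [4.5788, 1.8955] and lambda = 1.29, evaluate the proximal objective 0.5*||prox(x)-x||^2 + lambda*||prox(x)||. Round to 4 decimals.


Step 1: Compute ||x||.
||x|| = 4.9556
Step 2: Compute scaling factor.
scale = max(0, 1 - 1.29/4.9556) = 0.7397
Step 3: prox(x) = [3.3869, 1.4021]
||prox(x)|| = 3.6656
Step 4: Proximal objective.
0.5*||prox-x||^2 = 0.8321
lambda*||prox|| = 4.7286
Total = 5.5607


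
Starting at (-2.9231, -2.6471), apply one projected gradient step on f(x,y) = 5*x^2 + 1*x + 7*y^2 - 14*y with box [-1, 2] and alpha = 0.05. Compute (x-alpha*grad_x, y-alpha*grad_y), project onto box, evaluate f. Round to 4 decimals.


Step 1: Compute gradient at (-2.9231, -2.6471).
grad_x = 2*5*-2.9231 + 1 = -28.231
grad_y = 2*7*-2.6471 - 14 = -51.0594
Step 2: Gradient step.
x_raw = -2.9231 - 0.05*-28.231 = -1.5116
y_raw = -2.6471 - 0.05*-51.0594 = -0.0941
Step 3: Project onto [-1, 2].
x_proj = clip(-1.5116) = -1.0
y_proj = clip(-0.0941) = -0.0941
Step 4: Evaluate f.
f(-1.0, -0.0941) = 5.3798


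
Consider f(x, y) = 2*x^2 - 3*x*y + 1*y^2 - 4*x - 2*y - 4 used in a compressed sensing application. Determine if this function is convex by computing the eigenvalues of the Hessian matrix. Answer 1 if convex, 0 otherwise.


The Hessian of f(x,y) = 2*x^2 - 3*x*y + 1*y^2 - 4*x - 2*y - 4 is:
H = [[4, -3], [-3, 2]]
Trace = 4 + 2 = 6
Determinant = 4*2 - (-3)^2 = -1
Discriminant = (6)^2 - 4*-1 = 40.0
Eigenvalues: lambda_1 = -0.1623, lambda_2 = 6.1623
The function is not convex.

0


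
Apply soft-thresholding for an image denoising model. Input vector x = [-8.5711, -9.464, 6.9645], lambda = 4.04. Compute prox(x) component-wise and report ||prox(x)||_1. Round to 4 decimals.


Soft-thresholding with lambda = 4.04:
prox(-8.5711) = sign(-8.5711)*max(|-8.5711| - 4.04, 0) = -4.5311
prox(-9.464) = sign(-9.464)*max(|-9.464| - 4.04, 0) = -5.424
prox(6.9645) = sign(6.9645)*max(|6.9645| - 4.04, 0) = 2.9245
prox(x) = [-4.5311, -5.424, 2.9245]
||prox(x)||_1 = 4.5311 + 5.424 + 2.9245 = 12.8796


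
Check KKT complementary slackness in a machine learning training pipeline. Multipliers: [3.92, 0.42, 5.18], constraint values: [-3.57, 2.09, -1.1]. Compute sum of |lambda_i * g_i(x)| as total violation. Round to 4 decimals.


KKT complementary slackness check:
lambda_1 * g_1 = 3.92 * -3.57 = -13.9944
lambda_2 * g_2 = 0.42 * 2.09 = 0.8778
lambda_3 * g_3 = 5.18 * -1.1 = -5.698
Total violation = 13.9944 + 0.8778 + 5.698 = 20.5702


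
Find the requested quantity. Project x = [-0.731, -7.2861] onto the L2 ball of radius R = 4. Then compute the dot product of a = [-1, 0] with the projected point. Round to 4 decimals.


Step 1: Compute ||x|| (intermediates to 6 decimals).
||x|| = sqrt((-0.731)^2 + (-7.2861)^2) = 7.322678
Step 2: Project.
Since ||x|| > R, scale = R/||x|| = 4/7.322678 = 0.546248, proj(x) = scale * x
proj(x) = [-0.399307, -3.980018]
Step 3: Dot product.
a^T * proj(x) = -1*(-0.399307) + 0*(-3.980018) = 0.3993


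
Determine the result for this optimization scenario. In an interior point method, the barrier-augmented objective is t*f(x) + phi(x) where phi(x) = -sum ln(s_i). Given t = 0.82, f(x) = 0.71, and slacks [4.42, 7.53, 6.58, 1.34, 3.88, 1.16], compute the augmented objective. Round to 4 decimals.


Step 1: Compute log-barrier.
ln values: [1.4861, 2.0189, 1.884, 0.2927, 1.3558, 0.1484]
phi = -(1.4861 + 2.0189 + 1.884 + 0.2927 + 1.3558 + 0.1484) = -7.186
Step 2: Compute augmented objective.
t*f(x) = 0.82*0.71 = 0.5822
Total = 0.5822 - 7.186 = -6.6038


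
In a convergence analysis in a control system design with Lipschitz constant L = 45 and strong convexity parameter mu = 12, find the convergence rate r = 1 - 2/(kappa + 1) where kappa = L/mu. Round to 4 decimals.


Step 1: Compute the condition number.
kappa = L/mu = 45/12 = 3.75
Step 2: Compute the convergence rate.
r = 1 - 2/(kappa + 1) = 1 - 2*mu/(L + mu) = (L - mu)/(L + mu) = 33/57 = 0.5789


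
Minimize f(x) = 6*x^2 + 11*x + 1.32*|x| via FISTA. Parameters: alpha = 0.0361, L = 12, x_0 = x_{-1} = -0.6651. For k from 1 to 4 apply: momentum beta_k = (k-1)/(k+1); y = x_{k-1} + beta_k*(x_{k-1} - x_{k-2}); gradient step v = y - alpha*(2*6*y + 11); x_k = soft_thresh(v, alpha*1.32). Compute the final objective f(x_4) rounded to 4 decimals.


FISTA on f(x) = 6*x^2 + 11*x + 1.32*|x|
L = 12, alpha = 0.0361
Iteration 1: beta = 0.0, y = -0.6651 + 0.0*(-0.6651 + 0.6651) = -0.6651
  grad(y) = 3.0188, v = y - alpha*grad = -0.7741
  prox(v) = soft_thresh(-0.7741, 0.0477) = -0.7264
Iteration 2: beta = 0.3333, y = -0.7264 + 0.3333*(-0.7264 + 0.6651) = -0.7469
  grad(y) = 2.0376, v = y - alpha*grad = -0.8204
  prox(v) = soft_thresh(-0.8204, 0.0477) = -0.7728
Iteration 3: beta = 0.5, y = -0.7728 + 0.5*(-0.7728 + 0.7264) = -0.7959
  grad(y) = 1.4486, v = y - alpha*grad = -0.8482
  prox(v) = soft_thresh(-0.8482, 0.0477) = -0.8006
Iteration 4: beta = 0.6, y = -0.8006 + 0.6*(-0.8006 + 0.7728) = -0.8173
  grad(y) = 1.1926, v = y - alpha*grad = -0.8603
  prox(v) = soft_thresh(-0.8603, 0.0477) = -0.8127
f(x_4) = 6*(-0.8127)^2 + 11*(-0.8127) + 1.32*|-0.8127| = -3.904


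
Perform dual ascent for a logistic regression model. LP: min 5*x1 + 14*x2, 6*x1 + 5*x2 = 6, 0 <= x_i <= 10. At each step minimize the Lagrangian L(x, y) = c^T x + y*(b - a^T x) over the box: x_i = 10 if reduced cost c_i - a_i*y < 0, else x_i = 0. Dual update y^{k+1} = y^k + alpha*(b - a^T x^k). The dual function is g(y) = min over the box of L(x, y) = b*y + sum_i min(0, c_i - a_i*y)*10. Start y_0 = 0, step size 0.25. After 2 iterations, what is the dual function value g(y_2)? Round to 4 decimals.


Dual ascent for LP: min 5*x1 + 14*x2, 6*x1 + 5*x2 = 6, 0 <= x_i <= 10
Step 1: y^k = 0.0, reduced costs: (5.0, 14.0)
  x^k = (0.0, 0.0), subgradient = b - a^T x = 6.0
  y^{k+1} = 0.0 + 0.25*6.0 = 1.5
Step 2: y^k = 1.5, reduced costs: (-4.0, 6.5)
  x^k = (10.0, 0.0), subgradient = b - a^T x = -54.0
  y^{k+1} = 1.5 + 0.25*-54.0 = -12.0
Dual objective at y_2 = -12.0: reduced costs (77.0, 74.0), box minimizer x = (0.0, 0.0)
g(y_2) = b*y + (c1 - a1*y)*x1 + (c2 - a2*y)*x2 = 6*(-12.0) + 77.0*0.0 + 74.0*0.0 = -72.0 + 0.0 + 0.0 = -72.0


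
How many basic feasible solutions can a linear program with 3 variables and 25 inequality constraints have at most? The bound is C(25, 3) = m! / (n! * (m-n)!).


Each vertex corresponds to some choice of n active constraints out of m, so the number of vertices is at most C(m, n) = m! / (n!(m-n)!).
m = 25, n = 3
Numerator: 25 * 24 * 23
Denominator: 3! = 6
C(25, 3) = 2300


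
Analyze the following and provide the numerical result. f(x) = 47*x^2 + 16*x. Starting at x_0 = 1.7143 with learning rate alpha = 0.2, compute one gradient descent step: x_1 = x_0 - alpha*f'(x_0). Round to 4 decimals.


We compute the gradient at x_0 and apply the update.
f'(x) = 94*x + 16
f'(1.7143) = 94*1.7143 + 16 = 177.1442
x_1 = 1.7143 - 0.2*177.1442 = -33.7145


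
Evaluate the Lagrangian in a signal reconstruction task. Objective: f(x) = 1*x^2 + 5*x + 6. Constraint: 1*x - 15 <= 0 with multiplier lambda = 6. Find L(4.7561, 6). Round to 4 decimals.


Step 1: Evaluate f(x).
f(4.7561) = 1*4.7561^2 + 5*4.7561 + 6 = 52.401
Step 2: Evaluate g(x).
g(4.7561) = 1*4.7561 - 15 = -10.2439
Step 3: Compute Lagrangian.
L = 52.401 + 6*-10.2439 = -9.0624


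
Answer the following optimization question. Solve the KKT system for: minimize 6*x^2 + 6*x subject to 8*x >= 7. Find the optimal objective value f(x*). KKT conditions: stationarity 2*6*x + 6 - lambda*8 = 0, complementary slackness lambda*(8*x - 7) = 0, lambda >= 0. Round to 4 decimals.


Step 1: Try lambda = 0 (constraint inactive).
x_unc = -6/(2*6) = -0.5
Check: 8*-0.5 = -4.0 < 7 -- violated!
Step 2: Constraint must be active: 8*x = 7
x* = 7/8 = 0.875
lambda = (2*6*0.875 + 6)/8 = 2.0625
Step 3: Compute optimal value.
f(x*) = 6*0.875^2 + 6*0.875 = 9.8438


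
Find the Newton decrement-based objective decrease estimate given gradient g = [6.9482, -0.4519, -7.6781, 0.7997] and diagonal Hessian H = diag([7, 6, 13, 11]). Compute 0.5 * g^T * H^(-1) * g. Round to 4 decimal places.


Step 1: H is diagonal, so H^(-1) * g = [0.9926, -0.0753, -0.5906, 0.0727].
Step 2: g^T H^(-1) g = sum_i g_i^2 / H_ii
  = (6.9482)^2/7 + (-0.4519)^2/6 + (-7.6781)^2/13 + (0.7997)^2/11
  = 6.8968 + 0.034 + 4.5349 + 0.0581 = 11.5238
Step 3: Objective decrease = 0.5 * g^T H^(-1) g = 5.7619


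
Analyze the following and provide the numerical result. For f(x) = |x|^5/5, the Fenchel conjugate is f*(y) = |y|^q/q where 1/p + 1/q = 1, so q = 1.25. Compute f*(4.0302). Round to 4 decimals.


The conjugate exponent q satisfies 1/p + 1/q = 1.
p = 5, so q = 5/(5 - 1) = 1.25
|y|^q = 4.0302^1.25 = 5.7103
f*(4.0302) = 5.7103 / 1.25 = 4.5682


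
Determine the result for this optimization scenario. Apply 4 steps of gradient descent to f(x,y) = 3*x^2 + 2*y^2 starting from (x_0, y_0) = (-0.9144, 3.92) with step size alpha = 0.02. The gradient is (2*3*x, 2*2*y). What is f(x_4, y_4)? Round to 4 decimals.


Gradient descent on f(x,y) = 3*x^2 + 2*y^2.
Starting point: (-0.9144, 3.92), alpha = 0.02
Step 1: grad_x = 2*3*-0.9144 = -5.4864, grad_y = 2*2*3.92 = 15.68
  x_1 = -0.9144 - 0.02*-5.4864 = -0.8047
  y_1 = 3.92 - 0.02*15.68 = 3.6064
Step 2: grad_x = 2*3*-0.8047 = -4.828, grad_y = 2*2*3.6064 = 14.4256
  x_2 = -0.8047 - 0.02*-4.828 = -0.7081
  y_2 = 3.6064 - 0.02*14.4256 = 3.3179
Step 3: grad_x = 2*3*-0.7081 = -4.2487, grad_y = 2*2*3.3179 = 13.2716
  x_3 = -0.7081 - 0.02*-4.2487 = -0.6231
  y_3 = 3.3179 - 0.02*13.2716 = 3.0525
Step 4: grad_x = 2*3*-0.6231 = -3.7388, grad_y = 2*2*3.0525 = 12.2098
  x_4 = -0.6231 - 0.02*-3.7388 = -0.5484
  y_4 = 3.0525 - 0.02*12.2098 = 2.8083
f(-0.5484, 2.8083) = 3*(-0.5484)^2 + 2*2.8083^2 = 16.6748


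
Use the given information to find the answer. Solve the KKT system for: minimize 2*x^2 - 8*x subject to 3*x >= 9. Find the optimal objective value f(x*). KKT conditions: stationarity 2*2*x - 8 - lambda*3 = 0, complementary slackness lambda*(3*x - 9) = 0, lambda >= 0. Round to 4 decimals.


Step 1: Try lambda = 0 (constraint inactive).
x_unc = 8/(2*2) = 2.0
Check: 3*2.0 = 6.0 < 9 -- violated!
Step 2: Constraint must be active: 3*x = 9
x* = 9/3 = 3.0
lambda = (2*2*3.0 - 8)/3 = 1.3333
Step 3: Compute optimal value.
f(x*) = 2*3.0^2 - 8*3.0 = -6.0


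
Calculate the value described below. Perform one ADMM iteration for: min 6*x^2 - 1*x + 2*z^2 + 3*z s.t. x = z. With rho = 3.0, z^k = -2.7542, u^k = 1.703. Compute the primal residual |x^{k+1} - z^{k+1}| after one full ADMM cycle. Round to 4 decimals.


ADMM iteration with rho = 3.0, z^k = -2.7542, u^k = 1.703
Step 1: x-update.
Minimize 6*x^2 - 1*x + (3.0/2)*(x + 2.7542 + 1.703)^2
FOC: (2*6 + 3.0)*x = 1 + 3.0*(-2.7542 - 1.703)
x^{k+1} = -0.8248
Step 2: z-update.
Minimize 2*z^2 + 3*z + (3.0/2)*(-0.8248 - z + 1.703)^2
FOC: (2*2 + 3.0)*z = -3 + 3.0*(-0.8248 + 1.703)
z^{k+1} = -0.0522
Step 3: u-update.
u^{k+1} = 1.703 - 0.8248 + 0.0522 = 0.9304
Step 4: Primal residual = |-0.8248 + 0.0522| = 0.7726


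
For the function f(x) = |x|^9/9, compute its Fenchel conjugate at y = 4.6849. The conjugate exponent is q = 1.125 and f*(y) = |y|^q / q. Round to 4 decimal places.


The conjugate exponent q satisfies 1/p + 1/q = 1.
p = 9, so q = 9/(9 - 1) = 1.125
|y|^q = 4.6849^1.125 = 5.6825
f*(4.6849) = 5.6825 / 1.125 = 5.0511


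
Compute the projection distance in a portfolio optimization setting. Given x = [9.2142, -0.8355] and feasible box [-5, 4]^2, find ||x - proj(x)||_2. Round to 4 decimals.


Project each component onto [-5, 4].
clip(9.2142) = 4.0, clip(-0.8355) = -0.8355
Projection = [4.0, -0.8355]
Squared diffs: [27.1879, 0.0]
Distance = sqrt(27.1879) = 5.2142


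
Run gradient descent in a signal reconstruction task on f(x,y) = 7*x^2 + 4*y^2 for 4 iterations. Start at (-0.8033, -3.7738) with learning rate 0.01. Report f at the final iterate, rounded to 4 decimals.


Gradient descent on f(x,y) = 7*x^2 + 4*y^2.
Starting point: (-0.8033, -3.7738), alpha = 0.01
Step 1: grad_x = 2*7*-0.8033 = -11.2462, grad_y = 2*4*-3.7738 = -30.1904
  x_1 = -0.8033 - 0.01*-11.2462 = -0.6908
  y_1 = -3.7738 - 0.01*-30.1904 = -3.4719
Step 2: grad_x = 2*7*-0.6908 = -9.6717, grad_y = 2*4*-3.4719 = -27.7752
  x_2 = -0.6908 - 0.01*-9.6717 = -0.5941
  y_2 = -3.4719 - 0.01*-27.7752 = -3.1941
Step 3: grad_x = 2*7*-0.5941 = -8.3177, grad_y = 2*4*-3.1941 = -25.5532
  x_3 = -0.5941 - 0.01*-8.3177 = -0.5109
  y_3 = -3.1941 - 0.01*-25.5532 = -2.9386
Step 4: grad_x = 2*7*-0.5109 = -7.1532, grad_y = 2*4*-2.9386 = -23.5089
  x_4 = -0.5109 - 0.01*-7.1532 = -0.4394
  y_4 = -2.9386 - 0.01*-23.5089 = -2.7035
f(-0.4394, -2.7035) = 7*(-0.4394)^2 + 4*(-2.7035)^2 = 30.5877


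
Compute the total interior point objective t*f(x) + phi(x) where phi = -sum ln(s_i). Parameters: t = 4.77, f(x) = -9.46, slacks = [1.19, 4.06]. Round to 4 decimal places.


Step 1: Compute log-barrier.
ln values: [0.174, 1.4012]
phi = -(0.174 + 1.4012) = -1.5751
Step 2: Compute augmented objective.
t*f(x) = 4.77*-9.46 = -45.1242
Total = -45.1242 - 1.5751 = -46.6993


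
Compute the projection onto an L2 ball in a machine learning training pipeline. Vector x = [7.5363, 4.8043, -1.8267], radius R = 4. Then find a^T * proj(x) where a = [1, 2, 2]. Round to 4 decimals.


Step 1: Compute ||x|| (intermediates to 6 decimals).
||x|| = sqrt(7.5363^2 + 4.8043^2 + (-1.8267)^2) = 9.122168
Step 2: Project.
Since ||x|| > R, scale = R/||x|| = 4/9.122168 = 0.438492, proj(x) = scale * x
proj(x) = [3.304607, 2.106647, -0.800993]
Step 3: Dot product.
a^T * proj(x) = 1*3.304607 + 2*2.106647 + 2*(-0.800993) = 5.9159


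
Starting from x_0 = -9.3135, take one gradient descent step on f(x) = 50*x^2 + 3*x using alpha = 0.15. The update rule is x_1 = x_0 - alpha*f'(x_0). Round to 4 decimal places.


We compute the gradient at x_0 and apply the update.
f'(x) = 100*x + 3
f'(-9.3135) = 100*-9.3135 + 3 = -928.35
x_1 = -9.3135 - 0.15*-928.35 = 129.939


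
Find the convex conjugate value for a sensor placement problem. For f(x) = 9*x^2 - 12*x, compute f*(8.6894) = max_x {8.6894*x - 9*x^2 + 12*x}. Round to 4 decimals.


f*(y) = sup_x {y*x - a*x^2 - b*x} = sup_x {(y-b)*x - a*x^2}
FOC: (y - b) - 2a*x = 0 => x* = (y - b)/(2a)
x* = (8.6894 + 12)/(2*9) = 1.1494
f*(8.6894) = (y-b)^2/(4a) = (8.6894 + 12)^2/(4*9)
= 428.0513/36 = 11.8903


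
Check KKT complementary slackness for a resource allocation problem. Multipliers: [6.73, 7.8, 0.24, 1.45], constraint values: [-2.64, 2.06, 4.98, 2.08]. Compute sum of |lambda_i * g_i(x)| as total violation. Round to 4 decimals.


KKT complementary slackness check:
lambda_1 * g_1 = 6.73 * -2.64 = -17.7672
lambda_2 * g_2 = 7.8 * 2.06 = 16.068
lambda_3 * g_3 = 0.24 * 4.98 = 1.1952
lambda_4 * g_4 = 1.45 * 2.08 = 3.016
Total violation = 17.7672 + 16.068 + 1.1952 + 3.016 = 38.0464


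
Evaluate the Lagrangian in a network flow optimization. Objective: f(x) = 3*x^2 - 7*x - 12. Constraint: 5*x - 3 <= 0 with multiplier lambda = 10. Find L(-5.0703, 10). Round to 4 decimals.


Step 1: Evaluate f(x).
f(-5.0703) = 3*(-5.0703)^2 - 7*(-5.0703) - 12 = 100.6159
Step 2: Evaluate g(x).
g(-5.0703) = 5*-5.0703 - 3 = -28.3515
Step 3: Compute Lagrangian.
L = 100.6159 + 10*-28.3515 = -182.8991


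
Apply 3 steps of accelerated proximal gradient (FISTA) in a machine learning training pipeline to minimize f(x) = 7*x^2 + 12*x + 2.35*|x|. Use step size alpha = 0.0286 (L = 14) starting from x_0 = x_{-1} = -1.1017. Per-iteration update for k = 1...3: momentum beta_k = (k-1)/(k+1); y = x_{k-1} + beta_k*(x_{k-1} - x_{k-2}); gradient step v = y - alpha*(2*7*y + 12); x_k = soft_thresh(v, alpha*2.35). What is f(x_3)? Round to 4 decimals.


FISTA on f(x) = 7*x^2 + 12*x + 2.35*|x|
L = 14, alpha = 0.0286
Iteration 1: beta = 0.0, y = -1.1017 + 0.0*(-1.1017 + 1.1017) = -1.1017
  grad(y) = -3.4238, v = y - alpha*grad = -1.0038
  prox(v) = soft_thresh(-1.0038, 0.0672) = -0.9366
Iteration 2: beta = 0.3333, y = -0.9366 + 0.3333*(-0.9366 + 1.1017) = -0.8815
  grad(y) = -0.3414, v = y - alpha*grad = -0.8718
  prox(v) = soft_thresh(-0.8718, 0.0672) = -0.8046
Iteration 3: beta = 0.5, y = -0.8046 + 0.5*(-0.8046 + 0.9366) = -0.7385
  grad(y) = 1.6604, v = y - alpha*grad = -0.786
  prox(v) = soft_thresh(-0.786, 0.0672) = -0.7188
f(x_3) = 7*(-0.7188)^2 + 12*(-0.7188) + 2.35*|-0.7188| = -3.3197


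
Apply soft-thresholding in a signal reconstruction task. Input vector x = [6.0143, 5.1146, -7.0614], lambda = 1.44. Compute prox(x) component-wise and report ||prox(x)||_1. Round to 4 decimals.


Soft-thresholding with lambda = 1.44:
prox(6.0143) = sign(6.0143)*max(|6.0143| - 1.44, 0) = 4.5743
prox(5.1146) = sign(5.1146)*max(|5.1146| - 1.44, 0) = 3.6746
prox(-7.0614) = sign(-7.0614)*max(|-7.0614| - 1.44, 0) = -5.6214
prox(x) = [4.5743, 3.6746, -5.6214]
||prox(x)||_1 = 4.5743 + 3.6746 + 5.6214 = 13.8703


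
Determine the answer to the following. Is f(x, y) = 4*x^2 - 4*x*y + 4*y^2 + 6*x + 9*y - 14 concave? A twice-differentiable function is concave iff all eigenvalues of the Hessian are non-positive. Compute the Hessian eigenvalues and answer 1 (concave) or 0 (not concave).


The Hessian of f(x,y) = 4*x^2 - 4*x*y + 4*y^2 + 6*x + 9*y - 14 is:
H = [[8, -4], [-4, 8]]
Trace = 8 + 8 = 16
Determinant = 8*8 - (-4)^2 = 48
Discriminant = (16)^2 - 4*48 = 64.0
Eigenvalues: lambda_1 = 4.0, lambda_2 = 12.0
The function is not concave.

0
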